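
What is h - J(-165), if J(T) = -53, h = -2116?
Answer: -2063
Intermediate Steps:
h - J(-165) = -2116 - 1*(-53) = -2116 + 53 = -2063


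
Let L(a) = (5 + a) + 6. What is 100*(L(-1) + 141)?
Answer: 15100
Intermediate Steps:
L(a) = 11 + a
100*(L(-1) + 141) = 100*((11 - 1) + 141) = 100*(10 + 141) = 100*151 = 15100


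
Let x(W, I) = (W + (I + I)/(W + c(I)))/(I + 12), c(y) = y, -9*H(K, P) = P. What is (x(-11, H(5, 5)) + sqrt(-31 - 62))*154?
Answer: -392931/2678 + 154*I*sqrt(93) ≈ -146.73 + 1485.1*I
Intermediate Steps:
H(K, P) = -P/9
x(W, I) = (W + 2*I/(I + W))/(12 + I) (x(W, I) = (W + (I + I)/(W + I))/(I + 12) = (W + (2*I)/(I + W))/(12 + I) = (W + 2*I/(I + W))/(12 + I))
(x(-11, H(5, 5)) + sqrt(-31 - 62))*154 = (((-11)**2 + 2*(-1/9*5) - 1/9*5*(-11))/((-1/9*5)**2 + 12*(-1/9*5) + 12*(-11) - 1/9*5*(-11)) + sqrt(-31 - 62))*154 = ((121 + 2*(-5/9) - 5/9*(-11))/((-5/9)**2 + 12*(-5/9) - 132 - 5/9*(-11)) + sqrt(-93))*154 = ((121 - 10/9 + 55/9)/(25/81 - 20/3 - 132 + 55/9) + I*sqrt(93))*154 = (126/(-10712/81) + I*sqrt(93))*154 = (-81/10712*126 + I*sqrt(93))*154 = (-5103/5356 + I*sqrt(93))*154 = -392931/2678 + 154*I*sqrt(93)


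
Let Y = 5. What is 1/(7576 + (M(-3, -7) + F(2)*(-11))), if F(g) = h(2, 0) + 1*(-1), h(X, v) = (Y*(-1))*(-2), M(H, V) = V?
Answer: 1/7470 ≈ 0.00013387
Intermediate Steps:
h(X, v) = 10 (h(X, v) = (5*(-1))*(-2) = -5*(-2) = 10)
F(g) = 9 (F(g) = 10 + 1*(-1) = 10 - 1 = 9)
1/(7576 + (M(-3, -7) + F(2)*(-11))) = 1/(7576 + (-7 + 9*(-11))) = 1/(7576 + (-7 - 99)) = 1/(7576 - 106) = 1/7470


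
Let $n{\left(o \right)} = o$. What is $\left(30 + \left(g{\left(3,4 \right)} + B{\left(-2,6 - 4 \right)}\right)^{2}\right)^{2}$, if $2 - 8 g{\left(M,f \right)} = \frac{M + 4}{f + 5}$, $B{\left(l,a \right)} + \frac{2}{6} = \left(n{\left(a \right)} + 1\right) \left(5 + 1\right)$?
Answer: $\frac{3245794988881}{26873856} \approx 1.2078 \cdot 10^{5}$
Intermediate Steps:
$B{\left(l,a \right)} = \frac{17}{3} + 6 a$ ($B{\left(l,a \right)} = - \frac{1}{3} + \left(a + 1\right) \left(5 + 1\right) = - \frac{1}{3} + \left(1 + a\right) 6 = - \frac{1}{3} + \left(6 + 6 a\right) = \frac{17}{3} + 6 a$)
$g{\left(M,f \right)} = \frac{1}{4} - \frac{4 + M}{8 \left(5 + f\right)}$ ($g{\left(M,f \right)} = \frac{1}{4} - \frac{\left(M + 4\right) \frac{1}{f + 5}}{8} = \frac{1}{4} - \frac{\left(4 + M\right) \frac{1}{5 + f}}{8} = \frac{1}{4} - \frac{\frac{1}{5 + f} \left(4 + M\right)}{8} = \frac{1}{4} - \frac{4 + M}{8 \left(5 + f\right)}$)
$\left(30 + \left(g{\left(3,4 \right)} + B{\left(-2,6 - 4 \right)}\right)^{2}\right)^{2} = \left(30 + \left(\frac{6 - 3 + 2 \cdot 4}{8 \left(5 + 4\right)} + \left(\frac{17}{3} + 6 \left(6 - 4\right)\right)\right)^{2}\right)^{2} = \left(30 + \left(\frac{6 - 3 + 8}{8 \cdot 9} + \left(\frac{17}{3} + 6 \left(6 - 4\right)\right)\right)^{2}\right)^{2} = \left(30 + \left(\frac{1}{8} \cdot \frac{1}{9} \cdot 11 + \left(\frac{17}{3} + 6 \cdot 2\right)\right)^{2}\right)^{2} = \left(30 + \left(\frac{11}{72} + \left(\frac{17}{3} + 12\right)\right)^{2}\right)^{2} = \left(30 + \left(\frac{11}{72} + \frac{53}{3}\right)^{2}\right)^{2} = \left(30 + \left(\frac{1283}{72}\right)^{2}\right)^{2} = \left(30 + \frac{1646089}{5184}\right)^{2} = \left(\frac{1801609}{5184}\right)^{2} = \frac{3245794988881}{26873856}$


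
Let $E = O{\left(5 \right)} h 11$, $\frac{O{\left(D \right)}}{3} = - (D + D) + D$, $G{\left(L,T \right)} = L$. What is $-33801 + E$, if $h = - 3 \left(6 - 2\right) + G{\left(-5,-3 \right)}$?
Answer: $-30996$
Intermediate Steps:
$h = -17$ ($h = - 3 \left(6 - 2\right) - 5 = \left(-3\right) 4 - 5 = -12 - 5 = -17$)
$O{\left(D \right)} = - 3 D$ ($O{\left(D \right)} = 3 \left(- (D + D) + D\right) = 3 \left(- 2 D + D\right) = 3 \left(- D\right) = - 3 D$)
$E = 2805$ ($E = \left(-3\right) 5 \left(-17\right) 11 = \left(-15\right) \left(-17\right) 11 = 255 \cdot 11 = 2805$)
$-33801 + E = -33801 + 2805 = -30996$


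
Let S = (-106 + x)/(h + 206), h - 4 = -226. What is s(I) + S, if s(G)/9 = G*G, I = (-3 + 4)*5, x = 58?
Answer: 228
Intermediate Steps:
h = -222 (h = 4 - 226 = -222)
I = 5 (I = 1*5 = 5)
S = 3 (S = (-106 + 58)/(-222 + 206) = -48/(-16) = -48*(-1/16) = 3)
s(G) = 9*G² (s(G) = 9*(G*G) = 9*G²)
s(I) + S = 9*5² + 3 = 9*25 + 3 = 225 + 3 = 228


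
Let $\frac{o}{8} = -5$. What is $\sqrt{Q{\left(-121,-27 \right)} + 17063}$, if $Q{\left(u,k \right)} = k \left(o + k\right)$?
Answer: $2 \sqrt{4718} \approx 137.38$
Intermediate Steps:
$o = -40$ ($o = 8 \left(-5\right) = -40$)
$Q{\left(u,k \right)} = k \left(-40 + k\right)$
$\sqrt{Q{\left(-121,-27 \right)} + 17063} = \sqrt{- 27 \left(-40 - 27\right) + 17063} = \sqrt{\left(-27\right) \left(-67\right) + 17063} = \sqrt{1809 + 17063} = \sqrt{18872} = 2 \sqrt{4718}$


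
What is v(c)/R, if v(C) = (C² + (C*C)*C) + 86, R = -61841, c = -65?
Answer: 270314/61841 ≈ 4.3711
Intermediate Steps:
v(C) = 86 + C² + C³ (v(C) = (C² + C²*C) + 86 = (C² + C³) + 86 = 86 + C² + C³)
v(c)/R = (86 + (-65)² + (-65)³)/(-61841) = (86 + 4225 - 274625)*(-1/61841) = -270314*(-1/61841) = 270314/61841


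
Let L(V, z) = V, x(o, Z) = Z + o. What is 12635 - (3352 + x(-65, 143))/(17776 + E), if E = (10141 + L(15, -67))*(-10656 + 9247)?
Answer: 90289888605/7146014 ≈ 12635.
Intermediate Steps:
E = -14309804 (E = (10141 + 15)*(-10656 + 9247) = 10156*(-1409) = -14309804)
12635 - (3352 + x(-65, 143))/(17776 + E) = 12635 - (3352 + (143 - 65))/(17776 - 14309804) = 12635 - (3352 + 78)/(-14292028) = 12635 - 3430*(-1)/14292028 = 12635 - 1*(-1715/7146014) = 12635 + 1715/7146014 = 90289888605/7146014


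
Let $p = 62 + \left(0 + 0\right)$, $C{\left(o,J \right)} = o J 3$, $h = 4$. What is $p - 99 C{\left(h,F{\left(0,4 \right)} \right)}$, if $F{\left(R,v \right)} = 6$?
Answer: $-7066$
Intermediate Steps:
$C{\left(o,J \right)} = 3 J o$ ($C{\left(o,J \right)} = J o 3 = 3 J o$)
$p = 62$ ($p = 62 + 0 = 62$)
$p - 99 C{\left(h,F{\left(0,4 \right)} \right)} = 62 - 99 \cdot 3 \cdot 6 \cdot 4 = 62 - 7128 = -7066$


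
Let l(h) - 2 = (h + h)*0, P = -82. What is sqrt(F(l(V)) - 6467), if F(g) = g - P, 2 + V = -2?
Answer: I*sqrt(6383) ≈ 79.894*I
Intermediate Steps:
V = -4 (V = -2 - 2 = -4)
l(h) = 2 (l(h) = 2 + (h + h)*0 = 2 + (2*h)*0 = 2 + 0 = 2)
F(g) = 82 + g (F(g) = g - 1*(-82) = g + 82 = 82 + g)
sqrt(F(l(V)) - 6467) = sqrt((82 + 2) - 6467) = sqrt(84 - 6467) = sqrt(-6383) = I*sqrt(6383)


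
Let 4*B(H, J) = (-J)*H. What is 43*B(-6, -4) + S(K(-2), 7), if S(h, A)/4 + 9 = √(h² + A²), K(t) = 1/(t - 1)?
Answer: -294 + 4*√442/3 ≈ -265.97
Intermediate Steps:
K(t) = 1/(-1 + t)
B(H, J) = -H*J/4 (B(H, J) = ((-J)*H)/4 = (-H*J)/4 = -H*J/4)
S(h, A) = -36 + 4*√(A² + h²) (S(h, A) = -36 + 4*√(h² + A²) = -36 + 4*√(A² + h²))
43*B(-6, -4) + S(K(-2), 7) = 43*(-¼*(-6)*(-4)) + (-36 + 4*√(7² + (1/(-1 - 2))²)) = 43*(-6) + (-36 + 4*√(49 + (1/(-3))²)) = -258 + (-36 + 4*√(49 + (-⅓)²)) = -258 + (-36 + 4*√(49 + ⅑)) = -258 + (-36 + 4*√(442/9)) = -258 + (-36 + 4*(√442/3)) = -258 + (-36 + 4*√442/3) = -294 + 4*√442/3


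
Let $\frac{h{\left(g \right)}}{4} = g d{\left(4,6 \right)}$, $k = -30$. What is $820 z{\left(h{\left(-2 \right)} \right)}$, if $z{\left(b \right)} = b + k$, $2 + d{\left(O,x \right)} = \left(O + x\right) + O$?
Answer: $-103320$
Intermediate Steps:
$d{\left(O,x \right)} = -2 + x + 2 O$ ($d{\left(O,x \right)} = -2 + \left(\left(O + x\right) + O\right) = -2 + \left(x + 2 O\right) = -2 + x + 2 O$)
$h{\left(g \right)} = 48 g$ ($h{\left(g \right)} = 4 g \left(-2 + 6 + 2 \cdot 4\right) = 4 g \left(-2 + 6 + 8\right) = 4 g 12 = 4 \cdot 12 g = 48 g$)
$z{\left(b \right)} = -30 + b$ ($z{\left(b \right)} = b - 30 = -30 + b$)
$820 z{\left(h{\left(-2 \right)} \right)} = 820 \left(-30 + 48 \left(-2\right)\right) = 820 \left(-30 - 96\right) = 820 \left(-126\right) = -103320$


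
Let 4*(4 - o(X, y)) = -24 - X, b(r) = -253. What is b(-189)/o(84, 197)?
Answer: -253/31 ≈ -8.1613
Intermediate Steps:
o(X, y) = 10 + X/4 (o(X, y) = 4 - (-24 - X)/4 = 4 + (6 + X/4) = 10 + X/4)
b(-189)/o(84, 197) = -253/(10 + (1/4)*84) = -253/(10 + 21) = -253/31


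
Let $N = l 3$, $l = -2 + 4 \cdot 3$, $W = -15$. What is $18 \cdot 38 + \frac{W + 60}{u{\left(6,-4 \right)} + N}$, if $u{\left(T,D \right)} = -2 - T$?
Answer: $\frac{15093}{22} \approx 686.04$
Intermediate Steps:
$l = 10$ ($l = -2 + 12 = 10$)
$N = 30$ ($N = 10 \cdot 3 = 30$)
$18 \cdot 38 + \frac{W + 60}{u{\left(6,-4 \right)} + N} = 18 \cdot 38 + \frac{-15 + 60}{\left(-2 - 6\right) + 30} = 684 + \frac{45}{\left(-2 - 6\right) + 30} = 684 + \frac{45}{-8 + 30} = 684 + \frac{45}{22} = \frac{15093}{22}$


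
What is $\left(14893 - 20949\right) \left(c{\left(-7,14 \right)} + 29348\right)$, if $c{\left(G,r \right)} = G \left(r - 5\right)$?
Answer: $-177349960$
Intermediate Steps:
$c{\left(G,r \right)} = G \left(-5 + r\right)$
$\left(14893 - 20949\right) \left(c{\left(-7,14 \right)} + 29348\right) = \left(14893 - 20949\right) \left(- 7 \left(-5 + 14\right) + 29348\right) = - 6056 \left(\left(-7\right) 9 + 29348\right) = - 6056 \left(-63 + 29348\right) = \left(-6056\right) 29285 = -177349960$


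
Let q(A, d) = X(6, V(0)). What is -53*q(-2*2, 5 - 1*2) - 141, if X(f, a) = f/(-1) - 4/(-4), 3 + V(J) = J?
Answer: 124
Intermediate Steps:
V(J) = -3 + J
X(f, a) = 1 - f (X(f, a) = f*(-1) - 4*(-1/4) = -f + 1 = 1 - f)
q(A, d) = -5 (q(A, d) = 1 - 1*6 = 1 - 6 = -5)
-53*q(-2*2, 5 - 1*2) - 141 = -53*(-5) - 141 = 265 - 141 = 124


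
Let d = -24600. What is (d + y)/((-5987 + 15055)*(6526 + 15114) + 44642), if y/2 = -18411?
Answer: -30711/98138081 ≈ -0.00031294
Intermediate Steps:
y = -36822 (y = 2*(-18411) = -36822)
(d + y)/((-5987 + 15055)*(6526 + 15114) + 44642) = (-24600 - 36822)/((-5987 + 15055)*(6526 + 15114) + 44642) = -61422/(9068*21640 + 44642) = -61422/(196231520 + 44642) = -61422/196276162 = -61422*1/196276162 = -30711/98138081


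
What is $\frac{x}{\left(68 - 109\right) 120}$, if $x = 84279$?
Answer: $- \frac{28093}{1640} \approx -17.13$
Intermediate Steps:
$\frac{x}{\left(68 - 109\right) 120} = \frac{84279}{\left(68 - 109\right) 120} = \frac{84279}{\left(-41\right) 120} = \frac{84279}{-4920} = 84279 \left(- \frac{1}{4920}\right) = - \frac{28093}{1640}$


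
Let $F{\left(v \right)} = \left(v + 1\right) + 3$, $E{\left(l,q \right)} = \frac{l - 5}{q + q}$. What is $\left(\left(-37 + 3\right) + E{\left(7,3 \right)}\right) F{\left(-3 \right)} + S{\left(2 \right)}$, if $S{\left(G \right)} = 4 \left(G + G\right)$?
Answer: $- \frac{53}{3} \approx -17.667$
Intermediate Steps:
$E{\left(l,q \right)} = \frac{-5 + l}{2 q}$
$F{\left(v \right)} = 4 + v$ ($F{\left(v \right)} = \left(1 + v\right) + 3 = 4 + v$)
$S{\left(G \right)} = 8 G$ ($S{\left(G \right)} = 4 \cdot 2 G = 8 G$)
$\left(\left(-37 + 3\right) + E{\left(7,3 \right)}\right) F{\left(-3 \right)} + S{\left(2 \right)} = \left(\left(-37 + 3\right) + \frac{-5 + 7}{2 \cdot 3}\right) \left(4 - 3\right) + 8 \cdot 2 = \left(-34 + \frac{1}{2} \cdot \frac{1}{3} \cdot 2\right) 1 + 16 = \left(-34 + \frac{1}{3}\right) 1 + 16 = \left(- \frac{101}{3}\right) 1 + 16 = - \frac{101}{3} + 16 = - \frac{53}{3}$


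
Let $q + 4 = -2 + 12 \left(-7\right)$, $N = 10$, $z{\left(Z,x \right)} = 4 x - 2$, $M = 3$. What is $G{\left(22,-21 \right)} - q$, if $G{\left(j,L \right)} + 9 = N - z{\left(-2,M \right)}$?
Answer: $81$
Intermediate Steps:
$z{\left(Z,x \right)} = -2 + 4 x$
$G{\left(j,L \right)} = -9$ ($G{\left(j,L \right)} = -9 + \left(10 - \left(-2 + 4 \cdot 3\right)\right) = -9 + \left(10 - \left(-2 + 12\right)\right) = -9 + \left(10 - 10\right) = -9 + 0 = -9$)
$q = -90$ ($q = -4 + \left(-2 + 12 \left(-7\right)\right) = -4 - 86 = -90$)
$G{\left(22,-21 \right)} - q = -9 - -90 = -9 + 90 = 81$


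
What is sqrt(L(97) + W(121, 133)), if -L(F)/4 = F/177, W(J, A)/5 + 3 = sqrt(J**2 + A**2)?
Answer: sqrt(-538611 + 156645*sqrt(32330))/177 ≈ 29.696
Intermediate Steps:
W(J, A) = -15 + 5*sqrt(A**2 + J**2) (W(J, A) = -15 + 5*sqrt(J**2 + A**2) = -15 + 5*sqrt(A**2 + J**2))
L(F) = -4*F/177
sqrt(L(97) + W(121, 133)) = sqrt(-4/177*97 + (-15 + 5*sqrt(133**2 + 121**2))) = sqrt(-388/177 + (-15 + 5*sqrt(17689 + 14641))) = sqrt(-388/177 + (-15 + 5*sqrt(32330))) = sqrt(-3043/177 + 5*sqrt(32330))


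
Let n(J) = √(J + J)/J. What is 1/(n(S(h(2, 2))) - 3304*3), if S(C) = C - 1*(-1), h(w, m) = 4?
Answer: -24780/245619359 - √10/491238718 ≈ -0.00010089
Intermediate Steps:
S(C) = 1 + C (S(C) = C + 1 = 1 + C)
n(J) = √2/√J (n(J) = √(2*J)/J = (√2*√J)/J = √2/√J)
1/(n(S(h(2, 2))) - 3304*3) = 1/(√2/√(1 + 4) - 3304*3) = 1/(√2/√5 - 9912) = 1/(√2*(√5/5) - 9912) = 1/(√10/5 - 9912) = 1/(-9912 + √10/5)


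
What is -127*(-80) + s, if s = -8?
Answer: 10152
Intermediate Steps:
-127*(-80) + s = -127*(-80) - 8 = 10160 - 8 = 10152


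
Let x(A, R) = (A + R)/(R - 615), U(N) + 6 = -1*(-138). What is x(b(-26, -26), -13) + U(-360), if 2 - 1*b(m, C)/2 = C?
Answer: 82853/628 ≈ 131.93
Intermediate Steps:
b(m, C) = 4 - 2*C
U(N) = 132 (U(N) = -6 - 1*(-138) = -6 + 138 = 132)
x(A, R) = (A + R)/(-615 + R)
x(b(-26, -26), -13) + U(-360) = ((4 - 2*(-26)) - 13)/(-615 - 13) + 132 = ((4 + 52) - 13)/(-628) + 132 = -(56 - 13)/628 + 132 = -1/628*43 + 132 = -43/628 + 132 = 82853/628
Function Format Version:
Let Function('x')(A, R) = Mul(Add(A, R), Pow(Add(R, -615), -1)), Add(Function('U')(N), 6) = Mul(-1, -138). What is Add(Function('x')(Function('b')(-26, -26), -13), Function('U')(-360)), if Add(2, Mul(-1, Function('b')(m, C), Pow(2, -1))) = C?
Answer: Rational(82853, 628) ≈ 131.93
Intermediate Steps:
Function('b')(m, C) = Add(4, Mul(-2, C))
Function('U')(N) = 132 (Function('U')(N) = Add(-6, Mul(-1, -138)) = Add(-6, 138) = 132)
Function('x')(A, R) = Mul(Pow(Add(-615, R), -1), Add(A, R)) (Function('x')(A, R) = Mul(Add(A, R), Pow(Add(-615, R), -1)) = Mul(Pow(Add(-615, R), -1), Add(A, R)))
Add(Function('x')(Function('b')(-26, -26), -13), Function('U')(-360)) = Add(Mul(Pow(Add(-615, -13), -1), Add(Add(4, Mul(-2, -26)), -13)), 132) = Add(Mul(Pow(-628, -1), Add(Add(4, 52), -13)), 132) = Add(Mul(Rational(-1, 628), Add(56, -13)), 132) = Add(Mul(Rational(-1, 628), 43), 132) = Add(Rational(-43, 628), 132) = Rational(82853, 628)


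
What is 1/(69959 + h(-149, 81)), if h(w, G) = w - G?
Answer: 1/69729 ≈ 1.4341e-5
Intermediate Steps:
1/(69959 + h(-149, 81)) = 1/(69959 + (-149 - 1*81)) = 1/(69959 + (-149 - 81)) = 1/(69959 - 230) = 1/69729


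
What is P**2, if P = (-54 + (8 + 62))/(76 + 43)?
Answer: 256/14161 ≈ 0.018078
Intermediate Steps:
P = 16/119 (P = (-54 + 70)/119 = 16*(1/119) = 16/119 ≈ 0.13445)
P**2 = (16/119)**2 = 256/14161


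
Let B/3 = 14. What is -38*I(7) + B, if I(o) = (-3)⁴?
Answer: -3036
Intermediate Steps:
I(o) = 81
B = 42 (B = 3*14 = 42)
-38*I(7) + B = -38*81 + 42 = -3078 + 42 = -3036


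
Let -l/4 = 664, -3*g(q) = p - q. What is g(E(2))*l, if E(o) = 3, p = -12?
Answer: -13280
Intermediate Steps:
g(q) = 4 + q/3 (g(q) = -(-12 - q)/3 = 4 + q/3)
l = -2656 (l = -4*664 = -2656)
g(E(2))*l = (4 + (⅓)*3)*(-2656) = (4 + 1)*(-2656) = 5*(-2656) = -13280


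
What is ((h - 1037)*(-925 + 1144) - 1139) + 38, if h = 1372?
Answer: 72264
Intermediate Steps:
((h - 1037)*(-925 + 1144) - 1139) + 38 = ((1372 - 1037)*(-925 + 1144) - 1139) + 38 = (335*219 - 1139) + 38 = (73365 - 1139) + 38 = 72226 + 38 = 72264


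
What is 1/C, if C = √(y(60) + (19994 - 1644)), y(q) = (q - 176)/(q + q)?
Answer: √16514130/550471 ≈ 0.0073823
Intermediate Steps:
y(q) = (-176 + q)/(2*q) (y(q) = (-176 + q)/((2*q)) = (-176 + q)*(1/(2*q)) = (-176 + q)/(2*q))
C = √16514130/30 (C = √((½)*(-176 + 60)/60 + (19994 - 1644)) = √((½)*(1/60)*(-116) + 18350) = √(-29/30 + 18350) = √(550471/30) = √16514130/30 ≈ 135.46)
1/C = 1/(√16514130/30) = √16514130/550471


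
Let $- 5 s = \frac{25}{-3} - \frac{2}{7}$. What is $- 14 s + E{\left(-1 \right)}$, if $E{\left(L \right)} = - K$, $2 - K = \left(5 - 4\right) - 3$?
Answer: $- \frac{422}{15} \approx -28.133$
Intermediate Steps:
$K = 4$ ($K = 2 - \left(\left(5 - 4\right) - 3\right) = 2 - \left(1 - 3\right) = 2 - -2 = 2 + 2 = 4$)
$s = \frac{181}{105}$ ($s = - \frac{\frac{25}{-3} - \frac{2}{7}}{5} = - \frac{25 \left(- \frac{1}{3}\right) - \frac{2}{7}}{5} = - \frac{- \frac{25}{3} - \frac{2}{7}}{5} = \left(- \frac{1}{5}\right) \left(- \frac{181}{21}\right) = \frac{181}{105} \approx 1.7238$)
$E{\left(L \right)} = -4$ ($E{\left(L \right)} = \left(-1\right) 4 = -4$)
$- 14 s + E{\left(-1 \right)} = \left(-14\right) \frac{181}{105} - 4 = - \frac{362}{15} - 4 = - \frac{422}{15}$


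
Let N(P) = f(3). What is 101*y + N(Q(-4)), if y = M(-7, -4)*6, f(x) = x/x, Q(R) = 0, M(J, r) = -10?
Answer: -6059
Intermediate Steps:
f(x) = 1
N(P) = 1
y = -60 (y = -10*6 = -60)
101*y + N(Q(-4)) = 101*(-60) + 1 = -6060 + 1 = -6059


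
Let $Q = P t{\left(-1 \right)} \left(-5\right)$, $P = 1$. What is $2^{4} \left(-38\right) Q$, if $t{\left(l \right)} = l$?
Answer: $-3040$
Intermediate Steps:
$Q = 5$ ($Q = 1 \left(-1\right) \left(-5\right) = \left(-1\right) \left(-5\right) = 5$)
$2^{4} \left(-38\right) Q = 2^{4} \left(-38\right) 5 = 16 \left(-38\right) 5 = \left(-608\right) 5 = -3040$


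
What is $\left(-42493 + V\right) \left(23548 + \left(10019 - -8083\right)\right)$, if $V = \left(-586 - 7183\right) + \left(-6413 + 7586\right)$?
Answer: $-2044556850$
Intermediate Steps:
$V = -6596$ ($V = -7769 + 1173 = -6596$)
$\left(-42493 + V\right) \left(23548 + \left(10019 - -8083\right)\right) = \left(-42493 - 6596\right) \left(23548 + \left(10019 - -8083\right)\right) = - 49089 \left(23548 + \left(10019 + 8083\right)\right) = - 49089 \left(23548 + 18102\right) = \left(-49089\right) 41650 = -2044556850$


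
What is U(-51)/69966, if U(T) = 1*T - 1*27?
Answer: -1/897 ≈ -0.0011148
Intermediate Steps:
U(T) = -27 + T (U(T) = T - 27 = -27 + T)
U(-51)/69966 = (-27 - 51)/69966 = -78*1/69966 = -1/897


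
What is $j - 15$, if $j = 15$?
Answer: $0$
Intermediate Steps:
$j - 15 = 15 - 15 = 0$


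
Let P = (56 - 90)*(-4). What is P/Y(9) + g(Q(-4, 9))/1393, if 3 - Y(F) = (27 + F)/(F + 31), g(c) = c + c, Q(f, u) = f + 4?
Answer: 1360/21 ≈ 64.762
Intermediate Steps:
Q(f, u) = 4 + f
g(c) = 2*c
Y(F) = 3 - (27 + F)/(31 + F) (Y(F) = 3 - (27 + F)/(F + 31) = 3 - (27 + F)/(31 + F))
P = 136 (P = -34*(-4) = 136)
P/Y(9) + g(Q(-4, 9))/1393 = 136/((2*(33 + 9)/(31 + 9))) + (2*(4 - 4))/1393 = 136/((2*42/40)) + (2*0)*(1/1393) = 136/((2*(1/40)*42)) + 0*(1/1393) = 136/(21/10) + 0 = 136*(10/21) + 0 = 1360/21 + 0 = 1360/21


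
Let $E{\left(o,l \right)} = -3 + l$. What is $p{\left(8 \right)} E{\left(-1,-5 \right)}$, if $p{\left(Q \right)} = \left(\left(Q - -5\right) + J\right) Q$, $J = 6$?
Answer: $-1216$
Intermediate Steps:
$p{\left(Q \right)} = Q \left(11 + Q\right)$ ($p{\left(Q \right)} = \left(\left(Q - -5\right) + 6\right) Q = \left(\left(Q + 5\right) + 6\right) Q = \left(\left(5 + Q\right) + 6\right) Q = \left(11 + Q\right) Q = Q \left(11 + Q\right)$)
$p{\left(8 \right)} E{\left(-1,-5 \right)} = 8 \left(11 + 8\right) \left(-3 - 5\right) = 8 \cdot 19 \left(-8\right) = 152 \left(-8\right) = -1216$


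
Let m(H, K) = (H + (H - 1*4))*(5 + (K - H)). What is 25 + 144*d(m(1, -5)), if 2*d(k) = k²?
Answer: 313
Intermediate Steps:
m(H, K) = (-4 + 2*H)*(5 + K - H) (m(H, K) = (H + (H - 4))*(5 + K - H) = (H + (-4 + H))*(5 + K - H) = (-4 + 2*H)*(5 + K - H))
d(k) = k²/2
25 + 144*d(m(1, -5)) = 25 + 144*((-20 - 4*(-5) - 2*1² + 14*1 + 2*1*(-5))²/2) = 25 + 144*((-20 + 20 - 2*1 + 14 - 10)²/2) = 25 + 144*((-20 + 20 - 2 + 14 - 10)²/2) = 25 + 144*((½)*2²) = 25 + 144*((½)*4) = 25 + 144*2 = 25 + 288 = 313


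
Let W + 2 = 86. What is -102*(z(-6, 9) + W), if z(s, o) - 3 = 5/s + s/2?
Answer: -8483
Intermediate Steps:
W = 84 (W = -2 + 86 = 84)
z(s, o) = 3 + s/2 + 5/s (z(s, o) = 3 + (5/s + s/2) = 3 + (s/2 + 5/s) = 3 + s/2 + 5/s)
-102*(z(-6, 9) + W) = -102*((3 + (½)*(-6) + 5/(-6)) + 84) = -102*((3 - 3 + 5*(-⅙)) + 84) = -102*((3 - 3 - ⅚) + 84) = -102*(-⅚ + 84) = -102*499/6 = -8483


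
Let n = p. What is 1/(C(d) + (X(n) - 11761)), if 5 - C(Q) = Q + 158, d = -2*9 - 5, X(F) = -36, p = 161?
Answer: -1/11927 ≈ -8.3843e-5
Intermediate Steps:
n = 161
d = -23 (d = -18 - 5 = -23)
C(Q) = -153 - Q (C(Q) = 5 - (Q + 158) = 5 - (158 + Q) = 5 + (-158 - Q) = -153 - Q)
1/(C(d) + (X(n) - 11761)) = 1/((-153 - 1*(-23)) + (-36 - 11761)) = 1/((-153 + 23) - 11797) = 1/(-130 - 11797) = 1/(-11927) = -1/11927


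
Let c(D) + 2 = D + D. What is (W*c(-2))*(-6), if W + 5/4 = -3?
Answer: -153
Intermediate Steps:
W = -17/4 (W = -5/4 - 3 = -17/4 ≈ -4.2500)
c(D) = -2 + 2*D (c(D) = -2 + (D + D) = -2 + 2*D)
(W*c(-2))*(-6) = -17*(-2 + 2*(-2))/4*(-6) = -17*(-2 - 4)/4*(-6) = -17/4*(-6)*(-6) = (51/2)*(-6) = -153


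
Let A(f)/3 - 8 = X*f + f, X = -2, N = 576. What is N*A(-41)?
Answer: 84672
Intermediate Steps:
A(f) = 24 - 3*f (A(f) = 24 + 3*(-2*f + f) = 24 + 3*(-f) = 24 - 3*f)
N*A(-41) = 576*(24 - 3*(-41)) = 576*(24 + 123) = 576*147 = 84672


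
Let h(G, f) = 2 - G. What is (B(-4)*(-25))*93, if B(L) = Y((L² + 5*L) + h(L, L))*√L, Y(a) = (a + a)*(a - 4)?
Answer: 37200*I ≈ 37200.0*I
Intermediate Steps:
Y(a) = 2*a*(-4 + a) (Y(a) = (2*a)*(-4 + a) = 2*a*(-4 + a))
B(L) = 2*√L*(-2 + L² + 4*L)*(2 + L² + 4*L) (B(L) = (2*((L² + 5*L) + (2 - L))*(-4 + ((L² + 5*L) + (2 - L))))*√L = (2*(2 + L² + 4*L)*(-4 + (2 + L² + 4*L)))*√L = (2*(2 + L² + 4*L)*(-2 + L² + 4*L))*√L = (2*(-2 + L² + 4*L)*(2 + L² + 4*L))*√L = 2*√L*(-2 + L² + 4*L)*(2 + L² + 4*L))
(B(-4)*(-25))*93 = ((2*√(-4)*(-4 + (-4)⁴ + 8*(-4)³ + 16*(-4)²))*(-25))*93 = ((2*(2*I)*(-4 + 256 + 8*(-64) + 16*16))*(-25))*93 = ((2*(2*I)*(-4 + 256 - 512 + 256))*(-25))*93 = ((2*(2*I)*(-4))*(-25))*93 = (-16*I*(-25))*93 = (400*I)*93 = 37200*I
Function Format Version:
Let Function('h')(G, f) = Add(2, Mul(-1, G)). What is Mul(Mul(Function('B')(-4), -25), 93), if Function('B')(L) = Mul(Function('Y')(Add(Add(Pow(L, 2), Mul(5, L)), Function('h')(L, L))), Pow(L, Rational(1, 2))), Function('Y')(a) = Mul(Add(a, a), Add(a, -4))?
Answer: Mul(37200, I) ≈ Mul(37200., I)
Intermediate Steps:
Function('Y')(a) = Mul(2, a, Add(-4, a)) (Function('Y')(a) = Mul(Mul(2, a), Add(-4, a)) = Mul(2, a, Add(-4, a)))
Function('B')(L) = Mul(2, Pow(L, Rational(1, 2)), Add(-2, Pow(L, 2), Mul(4, L)), Add(2, Pow(L, 2), Mul(4, L))) (Function('B')(L) = Mul(Mul(2, Add(Add(Pow(L, 2), Mul(5, L)), Add(2, Mul(-1, L))), Add(-4, Add(Add(Pow(L, 2), Mul(5, L)), Add(2, Mul(-1, L))))), Pow(L, Rational(1, 2))) = Mul(Mul(2, Add(2, Pow(L, 2), Mul(4, L)), Add(-4, Add(2, Pow(L, 2), Mul(4, L)))), Pow(L, Rational(1, 2))) = Mul(Mul(2, Add(2, Pow(L, 2), Mul(4, L)), Add(-2, Pow(L, 2), Mul(4, L))), Pow(L, Rational(1, 2))) = Mul(Mul(2, Add(-2, Pow(L, 2), Mul(4, L)), Add(2, Pow(L, 2), Mul(4, L))), Pow(L, Rational(1, 2))) = Mul(2, Pow(L, Rational(1, 2)), Add(-2, Pow(L, 2), Mul(4, L)), Add(2, Pow(L, 2), Mul(4, L))))
Mul(Mul(Function('B')(-4), -25), 93) = Mul(Mul(Mul(2, Pow(-4, Rational(1, 2)), Add(-4, Pow(-4, 4), Mul(8, Pow(-4, 3)), Mul(16, Pow(-4, 2)))), -25), 93) = Mul(Mul(Mul(2, Mul(2, I), Add(-4, 256, Mul(8, -64), Mul(16, 16))), -25), 93) = Mul(Mul(Mul(2, Mul(2, I), Add(-4, 256, -512, 256)), -25), 93) = Mul(Mul(Mul(2, Mul(2, I), -4), -25), 93) = Mul(Mul(Mul(-16, I), -25), 93) = Mul(Mul(400, I), 93) = Mul(37200, I)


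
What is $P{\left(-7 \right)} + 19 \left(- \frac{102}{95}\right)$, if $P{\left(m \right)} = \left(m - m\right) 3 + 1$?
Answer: $- \frac{97}{5} \approx -19.4$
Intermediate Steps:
$P{\left(m \right)} = 1$ ($P{\left(m \right)} = 0 \cdot 3 + 1 = 0 + 1 = 1$)
$P{\left(-7 \right)} + 19 \left(- \frac{102}{95}\right) = 1 + 19 \left(- \frac{102}{95}\right) = 1 - \frac{102}{5} = - \frac{97}{5}$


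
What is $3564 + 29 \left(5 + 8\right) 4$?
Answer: $5072$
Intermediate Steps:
$3564 + 29 \left(5 + 8\right) 4 = 3564 + 29 \cdot 13 \cdot 4 = 3564 + 377 \cdot 4 = 3564 + 1508 = 5072$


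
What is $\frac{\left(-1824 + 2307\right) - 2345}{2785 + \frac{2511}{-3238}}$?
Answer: $- \frac{6029156}{9015319} \approx -0.66877$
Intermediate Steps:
$\frac{\left(-1824 + 2307\right) - 2345}{2785 + \frac{2511}{-3238}} = \frac{483 - 2345}{2785 + 2511 \left(- \frac{1}{3238}\right)} = - \frac{1862}{2785 - \frac{2511}{3238}} = - \frac{1862}{\frac{9015319}{3238}} = \left(-1862\right) \frac{3238}{9015319} = - \frac{6029156}{9015319}$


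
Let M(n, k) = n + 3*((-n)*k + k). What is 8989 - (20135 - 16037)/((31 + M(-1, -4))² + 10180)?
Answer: 45913763/5108 ≈ 8988.6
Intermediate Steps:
M(n, k) = n + 3*k - 3*k*n (M(n, k) = n + 3*(-k*n + k) = n + 3*(k - k*n) = n + (3*k - 3*k*n) = n + 3*k - 3*k*n)
8989 - (20135 - 16037)/((31 + M(-1, -4))² + 10180) = 8989 - (20135 - 16037)/((31 + (-1 + 3*(-4) - 3*(-4)*(-1)))² + 10180) = 8989 - 4098/((31 + (-1 - 12 - 12))² + 10180) = 8989 - 4098/((31 - 25)² + 10180) = 8989 - 4098/(6² + 10180) = 8989 - 4098/(36 + 10180) = 8989 - 4098/10216 = 8989 - 1*2049/5108 = 8989 - 2049/5108 = 45913763/5108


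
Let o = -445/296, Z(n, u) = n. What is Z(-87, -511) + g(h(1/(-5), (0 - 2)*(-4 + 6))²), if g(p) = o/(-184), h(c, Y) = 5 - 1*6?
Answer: -4737923/54464 ≈ -86.992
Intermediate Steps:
o = -445/296 (o = -445*1/296 = -445/296 ≈ -1.5034)
h(c, Y) = -1 (h(c, Y) = 5 - 6 = -1)
g(p) = 445/54464 (g(p) = -445/296/(-184) = -445/296*(-1/184) = 445/54464)
Z(-87, -511) + g(h(1/(-5), (0 - 2)*(-4 + 6))²) = -87 + 445/54464 = -4737923/54464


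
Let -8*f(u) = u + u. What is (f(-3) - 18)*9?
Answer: -621/4 ≈ -155.25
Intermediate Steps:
f(u) = -u/4 (f(u) = -(u + u)/8 = -u/4)
(f(-3) - 18)*9 = (-1/4*(-3) - 18)*9 = (3/4 - 18)*9 = -69/4*9 = -621/4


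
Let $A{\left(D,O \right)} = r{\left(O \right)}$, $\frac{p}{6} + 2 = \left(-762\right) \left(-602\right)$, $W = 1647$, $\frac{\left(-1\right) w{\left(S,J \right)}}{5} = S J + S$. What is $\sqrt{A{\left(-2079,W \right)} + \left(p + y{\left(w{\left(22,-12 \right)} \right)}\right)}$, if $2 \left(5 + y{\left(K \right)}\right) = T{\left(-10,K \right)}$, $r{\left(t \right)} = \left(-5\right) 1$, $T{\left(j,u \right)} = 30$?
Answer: $\sqrt{2752337} \approx 1659.0$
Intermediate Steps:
$w{\left(S,J \right)} = - 5 S - 5 J S$ ($w{\left(S,J \right)} = - 5 \left(S J + S\right) = - 5 \left(J S + S\right) = - 5 \left(S + J S\right) = - 5 S - 5 J S$)
$r{\left(t \right)} = -5$
$p = 2752332$ ($p = -12 + 6 \left(\left(-762\right) \left(-602\right)\right) = -12 + 6 \cdot 458724 = -12 + 2752344 = 2752332$)
$y{\left(K \right)} = 10$ ($y{\left(K \right)} = -5 + \frac{1}{2} \cdot 30 = -5 + 15 = 10$)
$A{\left(D,O \right)} = -5$
$\sqrt{A{\left(-2079,W \right)} + \left(p + y{\left(w{\left(22,-12 \right)} \right)}\right)} = \sqrt{-5 + \left(2752332 + 10\right)} = \sqrt{-5 + 2752342} = \sqrt{2752337}$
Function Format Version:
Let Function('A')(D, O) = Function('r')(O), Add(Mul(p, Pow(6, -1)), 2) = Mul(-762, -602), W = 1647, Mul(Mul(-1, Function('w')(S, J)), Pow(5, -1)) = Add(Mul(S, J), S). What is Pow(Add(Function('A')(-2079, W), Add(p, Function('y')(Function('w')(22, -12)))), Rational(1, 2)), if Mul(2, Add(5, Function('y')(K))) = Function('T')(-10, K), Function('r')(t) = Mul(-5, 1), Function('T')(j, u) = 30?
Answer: Pow(2752337, Rational(1, 2)) ≈ 1659.0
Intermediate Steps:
Function('w')(S, J) = Add(Mul(-5, S), Mul(-5, J, S)) (Function('w')(S, J) = Mul(-5, Add(Mul(S, J), S)) = Mul(-5, Add(Mul(J, S), S)) = Mul(-5, Add(S, Mul(J, S))) = Add(Mul(-5, S), Mul(-5, J, S)))
Function('r')(t) = -5
p = 2752332 (p = Add(-12, Mul(6, Mul(-762, -602))) = Add(-12, Mul(6, 458724)) = Add(-12, 2752344) = 2752332)
Function('y')(K) = 10 (Function('y')(K) = Add(-5, Mul(Rational(1, 2), 30)) = Add(-5, 15) = 10)
Function('A')(D, O) = -5
Pow(Add(Function('A')(-2079, W), Add(p, Function('y')(Function('w')(22, -12)))), Rational(1, 2)) = Pow(Add(-5, Add(2752332, 10)), Rational(1, 2)) = Pow(Add(-5, 2752342), Rational(1, 2)) = Pow(2752337, Rational(1, 2))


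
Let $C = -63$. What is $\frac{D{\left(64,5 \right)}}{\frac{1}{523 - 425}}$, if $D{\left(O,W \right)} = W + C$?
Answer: $-5684$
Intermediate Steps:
$D{\left(O,W \right)} = -63 + W$ ($D{\left(O,W \right)} = W - 63 = -63 + W$)
$\frac{D{\left(64,5 \right)}}{\frac{1}{523 - 425}} = \frac{-63 + 5}{\frac{1}{523 - 425}} = - \frac{58}{\frac{1}{98}} = - 58 \frac{1}{\frac{1}{98}} = \left(-58\right) 98 = -5684$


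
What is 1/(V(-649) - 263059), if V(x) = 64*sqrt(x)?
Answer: -263059/69202695785 - 64*I*sqrt(649)/69202695785 ≈ -3.8013e-6 - 2.356e-8*I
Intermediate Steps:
1/(V(-649) - 263059) = 1/(64*sqrt(-649) - 263059) = 1/(64*(I*sqrt(649)) - 263059) = 1/(64*I*sqrt(649) - 263059) = 1/(-263059 + 64*I*sqrt(649))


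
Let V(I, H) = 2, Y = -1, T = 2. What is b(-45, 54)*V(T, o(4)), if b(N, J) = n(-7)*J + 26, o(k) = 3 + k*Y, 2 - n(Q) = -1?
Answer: 376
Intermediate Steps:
n(Q) = 3 (n(Q) = 2 - 1*(-1) = 2 + 1 = 3)
o(k) = 3 - k (o(k) = 3 + k*(-1) = 3 - k)
b(N, J) = 26 + 3*J (b(N, J) = 3*J + 26 = 26 + 3*J)
b(-45, 54)*V(T, o(4)) = (26 + 3*54)*2 = (26 + 162)*2 = 188*2 = 376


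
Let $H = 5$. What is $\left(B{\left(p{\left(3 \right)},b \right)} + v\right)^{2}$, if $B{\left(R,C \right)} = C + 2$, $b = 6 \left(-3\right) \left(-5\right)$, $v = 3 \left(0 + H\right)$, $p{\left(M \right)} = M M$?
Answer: $11449$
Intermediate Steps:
$p{\left(M \right)} = M^{2}$
$v = 15$ ($v = 3 \left(0 + 5\right) = 3 \cdot 5 = 15$)
$b = 90$ ($b = \left(-18\right) \left(-5\right) = 90$)
$B{\left(R,C \right)} = 2 + C$
$\left(B{\left(p{\left(3 \right)},b \right)} + v\right)^{2} = \left(\left(2 + 90\right) + 15\right)^{2} = \left(92 + 15\right)^{2} = 107^{2} = 11449$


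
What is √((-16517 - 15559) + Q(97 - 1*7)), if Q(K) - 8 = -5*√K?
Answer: √(-32068 - 15*√10) ≈ 179.21*I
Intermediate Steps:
Q(K) = 8 - 5*√K
√((-16517 - 15559) + Q(97 - 1*7)) = √((-16517 - 15559) + (8 - 5*√(97 - 1*7))) = √(-32076 + (8 - 5*√(97 - 7))) = √(-32076 + (8 - 15*√10)) = √(-32068 - 15*√10)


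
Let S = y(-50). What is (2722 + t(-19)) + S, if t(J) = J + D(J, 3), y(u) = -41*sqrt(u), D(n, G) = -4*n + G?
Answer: 2782 - 205*I*sqrt(2) ≈ 2782.0 - 289.91*I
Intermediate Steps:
D(n, G) = G - 4*n
t(J) = 3 - 3*J (t(J) = J + (3 - 4*J) = 3 - 3*J)
S = -205*I*sqrt(2) ≈ -289.91*I
(2722 + t(-19)) + S = (2722 + (3 - 3*(-19))) - 205*I*sqrt(2) = (2722 + (3 + 57)) - 205*I*sqrt(2) = (2722 + 60) - 205*I*sqrt(2) = 2782 - 205*I*sqrt(2)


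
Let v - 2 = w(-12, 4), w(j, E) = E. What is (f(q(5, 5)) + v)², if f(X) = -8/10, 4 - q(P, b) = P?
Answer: 676/25 ≈ 27.040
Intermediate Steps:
q(P, b) = 4 - P
f(X) = -⅘ (f(X) = -8*⅒ = -⅘)
v = 6 (v = 2 + 4 = 6)
(f(q(5, 5)) + v)² = (-⅘ + 6)² = (26/5)² = 676/25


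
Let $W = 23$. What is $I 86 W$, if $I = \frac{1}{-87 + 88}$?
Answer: $1978$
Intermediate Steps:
$I = 1$ ($I = 1^{-1} = 1$)
$I 86 W = 1 \cdot 86 \cdot 23 = 86 \cdot 23 = 1978$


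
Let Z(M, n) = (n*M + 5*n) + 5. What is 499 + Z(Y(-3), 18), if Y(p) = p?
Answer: 540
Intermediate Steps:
Z(M, n) = 5 + 5*n + M*n (Z(M, n) = (M*n + 5*n) + 5 = (5*n + M*n) + 5 = 5 + 5*n + M*n)
499 + Z(Y(-3), 18) = 499 + (5 + 5*18 - 3*18) = 499 + (5 + 90 - 54) = 499 + 41 = 540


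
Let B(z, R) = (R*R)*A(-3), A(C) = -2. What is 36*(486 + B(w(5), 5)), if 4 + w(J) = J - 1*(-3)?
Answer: 15696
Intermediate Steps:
w(J) = -1 + J (w(J) = -4 + (J - 1*(-3)) = -4 + (J + 3) = -4 + (3 + J) = -1 + J)
B(z, R) = -2*R**2 (B(z, R) = (R*R)*(-2) = R**2*(-2) = -2*R**2)
36*(486 + B(w(5), 5)) = 36*(486 - 2*5**2) = 36*(486 - 2*25) = 36*(486 - 50) = 36*436 = 15696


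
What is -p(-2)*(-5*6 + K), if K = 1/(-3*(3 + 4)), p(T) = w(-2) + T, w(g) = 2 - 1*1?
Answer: -631/21 ≈ -30.048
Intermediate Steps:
w(g) = 1 (w(g) = 2 - 1 = 1)
p(T) = 1 + T
K = -1/21 (K = 1/(-3*7) = 1/(-21) = -1/21 ≈ -0.047619)
-p(-2)*(-5*6 + K) = -(1 - 2)*(-5*6 - 1/21) = -(-1)*(-30 - 1/21) = -(-1)*(-631)/21 = -1*631/21 = -631/21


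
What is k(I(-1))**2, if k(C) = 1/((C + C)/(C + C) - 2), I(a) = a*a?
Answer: 1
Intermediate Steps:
I(a) = a**2
k(C) = -1 (k(C) = 1/((2*C)/((2*C)) - 2) = 1/((2*C)*(1/(2*C)) - 2) = 1/(1 - 2) = 1/(-1) = -1)
k(I(-1))**2 = (-1)**2 = 1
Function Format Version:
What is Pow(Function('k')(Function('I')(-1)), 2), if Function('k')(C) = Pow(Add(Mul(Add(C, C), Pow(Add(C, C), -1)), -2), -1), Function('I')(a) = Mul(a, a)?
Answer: 1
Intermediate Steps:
Function('I')(a) = Pow(a, 2)
Function('k')(C) = -1 (Function('k')(C) = Pow(Add(Mul(Mul(2, C), Pow(Mul(2, C), -1)), -2), -1) = Pow(Add(Mul(Mul(2, C), Mul(Rational(1, 2), Pow(C, -1))), -2), -1) = Pow(Add(1, -2), -1) = Pow(-1, -1) = -1)
Pow(Function('k')(Function('I')(-1)), 2) = Pow(-1, 2) = 1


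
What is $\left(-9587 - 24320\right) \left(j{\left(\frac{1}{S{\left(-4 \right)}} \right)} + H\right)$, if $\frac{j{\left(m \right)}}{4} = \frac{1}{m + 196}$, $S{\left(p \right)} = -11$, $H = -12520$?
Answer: $\frac{914829712292}{2155} \approx 4.2452 \cdot 10^{8}$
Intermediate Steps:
$j{\left(m \right)} = \frac{4}{196 + m}$ ($j{\left(m \right)} = \frac{4}{m + 196} = \frac{4}{196 + m}$)
$\left(-9587 - 24320\right) \left(j{\left(\frac{1}{S{\left(-4 \right)}} \right)} + H\right) = \left(-9587 - 24320\right) \left(\frac{4}{196 + \frac{1}{-11}} - 12520\right) = - 33907 \left(\frac{4}{196 - \frac{1}{11}} - 12520\right) = - 33907 \left(\frac{4}{\frac{2155}{11}} - 12520\right) = - 33907 \left(4 \cdot \frac{11}{2155} - 12520\right) = - 33907 \left(\frac{44}{2155} - 12520\right) = \left(-33907\right) \left(- \frac{26980556}{2155}\right) = \frac{914829712292}{2155}$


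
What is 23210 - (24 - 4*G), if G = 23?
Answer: 23278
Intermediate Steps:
23210 - (24 - 4*G) = 23210 - (24 - 4*23) = 23210 - (24 - 92) = 23210 - 1*(-68) = 23210 + 68 = 23278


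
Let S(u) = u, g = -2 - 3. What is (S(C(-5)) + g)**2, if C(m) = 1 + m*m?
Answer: 441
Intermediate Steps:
C(m) = 1 + m**2
g = -5
(S(C(-5)) + g)**2 = ((1 + (-5)**2) - 5)**2 = ((1 + 25) - 5)**2 = (26 - 5)**2 = 21**2 = 441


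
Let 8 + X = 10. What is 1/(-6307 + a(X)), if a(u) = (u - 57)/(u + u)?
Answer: -4/25283 ≈ -0.00015821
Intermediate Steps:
X = 2 (X = -8 + 10 = 2)
a(u) = (-57 + u)/(2*u) (a(u) = (-57 + u)/((2*u)) = (-57 + u)*(1/(2*u)) = (-57 + u)/(2*u))
1/(-6307 + a(X)) = 1/(-6307 + (½)*(-57 + 2)/2) = 1/(-6307 + (½)*(½)*(-55)) = 1/(-6307 - 55/4) = 1/(-25283/4) = -4/25283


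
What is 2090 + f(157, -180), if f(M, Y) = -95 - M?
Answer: 1838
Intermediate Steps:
2090 + f(157, -180) = 2090 + (-95 - 1*157) = 2090 + (-95 - 157) = 2090 - 252 = 1838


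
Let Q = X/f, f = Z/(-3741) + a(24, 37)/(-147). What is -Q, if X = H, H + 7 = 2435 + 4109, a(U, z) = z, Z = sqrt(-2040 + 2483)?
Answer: 55287945357687/2127743678 - 58716255717*sqrt(443)/2127743678 ≈ 25404.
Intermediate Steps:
Z = sqrt(443) ≈ 21.048
f = -37/147 - sqrt(443)/3741 (f = sqrt(443)/(-3741) + 37/(-147) = sqrt(443)*(-1/3741) + 37*(-1/147) = -sqrt(443)/3741 - 37/147 = -37/147 - sqrt(443)/3741 ≈ -0.25733)
H = 6537 (H = -7 + (2435 + 4109) = -7 + 6544 = 6537)
X = 6537
Q = 6537/(-37/147 - sqrt(443)/3741) ≈ -25404.
-Q = -(-55287945357687/2127743678 + 58716255717*sqrt(443)/2127743678) = 55287945357687/2127743678 - 58716255717*sqrt(443)/2127743678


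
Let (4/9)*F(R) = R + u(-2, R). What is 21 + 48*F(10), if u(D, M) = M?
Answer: 2181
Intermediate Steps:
F(R) = 9*R/2 (F(R) = 9*(R + R)/4 = 9*(2*R)/4 = 9*R/2)
21 + 48*F(10) = 21 + 48*((9/2)*10) = 21 + 48*45 = 21 + 2160 = 2181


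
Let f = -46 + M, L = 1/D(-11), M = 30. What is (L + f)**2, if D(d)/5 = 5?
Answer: 159201/625 ≈ 254.72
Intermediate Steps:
D(d) = 25 (D(d) = 5*5 = 25)
L = 1/25 ≈ 0.040000
f = -16 (f = -46 + 30 = -16)
(L + f)**2 = (1/25 - 16)**2 = (-399/25)**2 = 159201/625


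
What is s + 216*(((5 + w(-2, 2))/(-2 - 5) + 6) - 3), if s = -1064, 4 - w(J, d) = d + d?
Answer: -3992/7 ≈ -570.29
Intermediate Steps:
w(J, d) = 4 - 2*d (w(J, d) = 4 - (d + d) = 4 - 2*d)
s + 216*(((5 + w(-2, 2))/(-2 - 5) + 6) - 3) = -1064 + 216*(((5 + (4 - 2*2))/(-2 - 5) + 6) - 3) = -1064 + 216*(((5 + (4 - 4))/(-7) + 6) - 3) = -1064 + 216*(((5 + 0)*(-⅐) + 6) - 3) = -1064 + 216*((5*(-⅐) + 6) - 3) = -1064 + 216*((-5/7 + 6) - 3) = -1064 + 216*(37/7 - 3) = -1064 + 216*(16/7) = -1064 + 3456/7 = -3992/7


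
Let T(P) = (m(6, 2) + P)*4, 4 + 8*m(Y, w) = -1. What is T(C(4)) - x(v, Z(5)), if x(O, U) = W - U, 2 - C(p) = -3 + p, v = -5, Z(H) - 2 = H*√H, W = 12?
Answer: -17/2 + 5*√5 ≈ 2.6803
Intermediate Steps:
Z(H) = 2 + H^(3/2) (Z(H) = 2 + H*√H = 2 + H^(3/2))
m(Y, w) = -5/8 (m(Y, w) = -½ + (⅛)*(-1) = -½ - ⅛ = -5/8)
C(p) = 5 - p (C(p) = 2 - (-3 + p) = 2 + (3 - p) = 5 - p)
x(O, U) = 12 - U
T(P) = -5/2 + 4*P (T(P) = (-5/8 + P)*4 = -5/2 + 4*P)
T(C(4)) - x(v, Z(5)) = (-5/2 + 4*(5 - 1*4)) - (12 - (2 + 5^(3/2))) = (-5/2 + 4*(5 - 4)) - (12 - (2 + 5*√5)) = (-5/2 + 4*1) - (12 + (-2 - 5*√5)) = (-5/2 + 4) - (10 - 5*√5) = 3/2 + (-10 + 5*√5) = -17/2 + 5*√5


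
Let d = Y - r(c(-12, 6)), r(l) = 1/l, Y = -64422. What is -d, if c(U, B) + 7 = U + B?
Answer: 837485/13 ≈ 64422.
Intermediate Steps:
c(U, B) = -7 + B + U (c(U, B) = -7 + (U + B) = -7 + (B + U) = -7 + B + U)
d = -837485/13 (d = -64422 - 1/(-7 + 6 - 12) = -64422 - 1/(-13) = -64422 - 1*(-1/13) = -64422 + 1/13 = -837485/13 ≈ -64422.)
-d = -1*(-837485/13) = 837485/13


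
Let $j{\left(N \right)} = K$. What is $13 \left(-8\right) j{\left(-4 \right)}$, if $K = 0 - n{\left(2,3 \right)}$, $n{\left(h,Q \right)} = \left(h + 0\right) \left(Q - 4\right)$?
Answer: $-208$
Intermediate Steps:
$n{\left(h,Q \right)} = h \left(-4 + Q\right)$
$K = 2$ ($K = 0 - 2 \left(-4 + 3\right) = 0 - 2 \left(-1\right) = 0 - -2 = 0 + 2 = 2$)
$j{\left(N \right)} = 2$
$13 \left(-8\right) j{\left(-4 \right)} = 13 \left(-8\right) 2 = \left(-104\right) 2 = -208$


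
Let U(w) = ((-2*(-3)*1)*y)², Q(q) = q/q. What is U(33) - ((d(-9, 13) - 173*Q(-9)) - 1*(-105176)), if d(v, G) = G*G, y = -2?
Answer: -105028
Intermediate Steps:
Q(q) = 1
d(v, G) = G²
U(w) = 144 (U(w) = ((-2*(-3)*1)*(-2))² = ((6*1)*(-2))² = (6*(-2))² = (-12)² = 144)
U(33) - ((d(-9, 13) - 173*Q(-9)) - 1*(-105176)) = 144 - ((13² - 173*1) - 1*(-105176)) = 144 - ((169 - 173) + 105176) = 144 - (-4 + 105176) = 144 - 1*105172 = 144 - 105172 = -105028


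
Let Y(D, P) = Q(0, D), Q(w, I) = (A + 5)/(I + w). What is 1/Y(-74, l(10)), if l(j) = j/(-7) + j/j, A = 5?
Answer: -37/5 ≈ -7.4000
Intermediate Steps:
l(j) = 1 - j/7 (l(j) = j*(-⅐) + 1 = -j/7 + 1 = 1 - j/7)
Q(w, I) = 10/(I + w) (Q(w, I) = (5 + 5)/(I + w) = 10/(I + w))
Y(D, P) = 10/D (Y(D, P) = 10/(D + 0) = 10/D)
1/Y(-74, l(10)) = 1/(10/(-74)) = 1/(10*(-1/74)) = 1/(-5/37) = -37/5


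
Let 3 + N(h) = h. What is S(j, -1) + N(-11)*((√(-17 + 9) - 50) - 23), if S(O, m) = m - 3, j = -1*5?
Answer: 1018 - 28*I*√2 ≈ 1018.0 - 39.598*I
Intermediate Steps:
N(h) = -3 + h
j = -5
S(O, m) = -3 + m
S(j, -1) + N(-11)*((√(-17 + 9) - 50) - 23) = (-3 - 1) + (-3 - 11)*((√(-17 + 9) - 50) - 23) = -4 - 14*((√(-8) - 50) - 23) = -4 - 14*((2*I*√2 - 50) - 23) = -4 - 14*((-50 + 2*I*√2) - 23) = -4 - 14*(-73 + 2*I*√2) = -4 + (1022 - 28*I*√2) = 1018 - 28*I*√2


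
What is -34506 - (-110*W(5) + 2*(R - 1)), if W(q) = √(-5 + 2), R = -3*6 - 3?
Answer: -34462 + 110*I*√3 ≈ -34462.0 + 190.53*I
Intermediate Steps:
R = -21 (R = -18 - 3 = -21)
W(q) = I*√3 (W(q) = √(-3) = I*√3)
-34506 - (-110*W(5) + 2*(R - 1)) = -34506 - (-110*I*√3 + 2*(-21 - 1)) = -34506 - (-110*I*√3 + 2*(-22)) = -34506 - (-110*I*√3 - 44) = -34506 - (-44 - 110*I*√3) = -34506 + (44 + 110*I*√3) = -34462 + 110*I*√3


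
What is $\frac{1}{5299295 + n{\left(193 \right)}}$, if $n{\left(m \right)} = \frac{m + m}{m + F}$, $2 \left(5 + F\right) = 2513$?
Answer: $\frac{2889}{15309664027} \approx 1.887 \cdot 10^{-7}$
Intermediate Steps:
$F = \frac{2503}{2}$ ($F = -5 + \frac{1}{2} \cdot 2513 = -5 + \frac{2513}{2} = \frac{2503}{2} \approx 1251.5$)
$n{\left(m \right)} = \frac{2 m}{\frac{2503}{2} + m}$ ($n{\left(m \right)} = \frac{m + m}{m + \frac{2503}{2}} = \frac{2 m}{\frac{2503}{2} + m}$)
$\frac{1}{5299295 + n{\left(193 \right)}} = \frac{1}{5299295 + 4 \cdot 193 \frac{1}{2503 + 2 \cdot 193}} = \frac{1}{5299295 + 4 \cdot 193 \frac{1}{2503 + 386}} = \frac{1}{5299295 + 4 \cdot 193 \cdot \frac{1}{2889}} = \frac{1}{5299295 + \frac{772}{2889}} = \frac{1}{\frac{15309664027}{2889}} = \frac{2889}{15309664027}$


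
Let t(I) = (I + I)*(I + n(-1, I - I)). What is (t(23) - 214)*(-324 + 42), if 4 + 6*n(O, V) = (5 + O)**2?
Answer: -263952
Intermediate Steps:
n(O, V) = -2/3 + (5 + O)**2/6
t(I) = 2*I*(2 + I) (t(I) = (I + I)*(I + (-2/3 + (5 - 1)**2/6)) = (2*I)*(I + (-2/3 + (1/6)*4**2)) = (2*I)*(I + (-2/3 + (1/6)*16)) = (2*I)*(I + (-2/3 + 8/3)) = (2*I)*(I + 2) = (2*I)*(2 + I) = 2*I*(2 + I))
(t(23) - 214)*(-324 + 42) = (2*23*(2 + 23) - 214)*(-324 + 42) = (2*23*25 - 214)*(-282) = (1150 - 214)*(-282) = 936*(-282) = -263952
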